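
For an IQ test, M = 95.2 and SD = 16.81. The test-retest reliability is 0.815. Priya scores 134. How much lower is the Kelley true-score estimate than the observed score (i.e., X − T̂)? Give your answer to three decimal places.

7.178

Kelley's formula gives T̂ = 0.815·134 + 0.185·95.2 = 109.210 + 17.6120 = 126.82200.
X − T̂ = 134 − 126.8220 = 7.1780 → 7.178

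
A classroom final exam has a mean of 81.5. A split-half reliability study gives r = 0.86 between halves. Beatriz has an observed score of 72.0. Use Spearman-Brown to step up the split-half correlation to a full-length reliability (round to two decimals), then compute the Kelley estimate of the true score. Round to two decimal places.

Spearman-Brown: ρ = 2r/(1 + r) = 2(0.86)/(1 + 0.86) = 1.720/1.86 = 0.9247 → 0.92
T̂ = 0.92(72.0) + 0.08(81.5) = 66.240 + 6.520 = 72.760 → 72.76

72.76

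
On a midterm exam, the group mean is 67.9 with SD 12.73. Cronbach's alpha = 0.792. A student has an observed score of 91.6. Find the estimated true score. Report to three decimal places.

86.670

Kelley's formula gives T̂ = 0.792·91.6 + 0.208·67.9 = 72.5472 + 14.1232 = 86.6704.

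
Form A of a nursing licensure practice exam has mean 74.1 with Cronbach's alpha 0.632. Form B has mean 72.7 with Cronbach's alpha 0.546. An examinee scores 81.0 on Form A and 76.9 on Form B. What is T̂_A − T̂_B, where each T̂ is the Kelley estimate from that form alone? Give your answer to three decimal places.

3.468

T̂_A = 0.632(81.0) + 0.368(74.1) = 78.46080
T̂_B = 0.546(76.9) + 0.454(72.7) = 74.99320
T̂_A − T̂_B = 3.46760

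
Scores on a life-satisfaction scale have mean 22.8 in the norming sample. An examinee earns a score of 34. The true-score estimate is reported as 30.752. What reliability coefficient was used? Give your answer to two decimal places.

T̂ = ρX + (1 − ρ)μ  ⇒  T̂ − μ = ρ(X − μ)
ρ = (T̂ − μ)/(X − μ) = (30.752 − 22.8) / (34 − 22.8) = 7.952 / 11.2 = 0.7100

0.71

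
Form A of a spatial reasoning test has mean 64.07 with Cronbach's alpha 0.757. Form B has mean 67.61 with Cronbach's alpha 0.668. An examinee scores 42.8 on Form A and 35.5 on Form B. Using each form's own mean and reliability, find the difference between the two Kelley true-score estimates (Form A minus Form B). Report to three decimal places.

T̂_A = 0.757(42.8) + 0.243(64.07) = 47.96861
T̂_B = 0.668(35.5) + 0.332(67.61) = 46.16052
T̂_A − T̂_B = 1.80809

1.808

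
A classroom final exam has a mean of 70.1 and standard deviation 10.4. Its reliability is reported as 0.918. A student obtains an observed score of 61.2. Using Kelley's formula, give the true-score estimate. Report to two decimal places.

61.93

T̂ = 0.918(61.2) + 0.082(70.1) = 56.1816 + 5.7482 = 61.930 → 61.93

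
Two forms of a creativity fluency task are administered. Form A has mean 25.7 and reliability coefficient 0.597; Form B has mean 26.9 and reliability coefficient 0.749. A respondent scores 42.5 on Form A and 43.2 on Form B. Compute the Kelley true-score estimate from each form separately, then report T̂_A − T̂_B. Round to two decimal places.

-3.38

T̂_A = 0.597(42.5) + 0.403(25.7) = 35.7296
T̂_B = 0.749(43.2) + 0.251(26.9) = 39.1087
T̂_A − T̂_B = -3.3791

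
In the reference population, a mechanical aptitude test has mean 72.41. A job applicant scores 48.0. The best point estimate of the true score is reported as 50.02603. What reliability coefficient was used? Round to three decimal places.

0.917

T̂ = ρX + (1 − ρ)μ  ⇒  T̂ − μ = ρ(X − μ)
ρ = (T̂ − μ)/(X − μ) = (50.02603 − 72.41) / (48.0 − 72.41) = -22.38397 / -24.41 = 0.91700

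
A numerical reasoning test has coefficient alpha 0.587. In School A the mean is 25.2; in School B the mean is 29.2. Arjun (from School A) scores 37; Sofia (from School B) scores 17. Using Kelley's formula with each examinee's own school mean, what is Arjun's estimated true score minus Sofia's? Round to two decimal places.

10.09

T̂_Arjun = 0.587(37) + 0.413(25.2) = 32.1266
T̂_Sofia = 0.587(17) + 0.413(29.2) = 22.0386
Difference = 32.1266 − 22.0386 = 10.0880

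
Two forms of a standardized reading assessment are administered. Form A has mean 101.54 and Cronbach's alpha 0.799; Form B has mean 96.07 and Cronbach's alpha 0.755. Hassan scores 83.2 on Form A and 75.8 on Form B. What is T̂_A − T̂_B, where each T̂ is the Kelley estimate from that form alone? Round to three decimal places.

6.120

T̂_A = 0.799(83.2) + 0.201(101.54) = 86.88634
T̂_B = 0.755(75.8) + 0.245(96.07) = 80.76615
T̂_A − T̂_B = 6.12019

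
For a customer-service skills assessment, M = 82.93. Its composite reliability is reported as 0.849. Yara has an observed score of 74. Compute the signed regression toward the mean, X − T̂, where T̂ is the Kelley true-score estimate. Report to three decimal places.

T̂ = 0.849(74) + 0.151(82.93) = 62.826 + 12.52243 = 75.34843 → 75.3484
X − T̂ = 74 − 75.3484 = -1.3484 → -1.348

-1.348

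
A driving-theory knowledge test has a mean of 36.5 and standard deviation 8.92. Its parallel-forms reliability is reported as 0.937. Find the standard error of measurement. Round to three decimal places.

SEM = SD · √(1 − ρ) = 8.92 × √0.063 = 8.92 × 0.2510 = 2.2389

2.239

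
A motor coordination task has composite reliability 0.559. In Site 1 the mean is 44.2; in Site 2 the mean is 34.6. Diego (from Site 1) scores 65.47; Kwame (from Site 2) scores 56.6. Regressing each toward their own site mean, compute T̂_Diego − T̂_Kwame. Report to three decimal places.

T̂_Diego = 0.559(65.47) + 0.441(44.2) = 56.08993
T̂_Kwame = 0.559(56.6) + 0.441(34.6) = 46.89800
Difference = 56.08993 − 46.89800 = 9.19193

9.192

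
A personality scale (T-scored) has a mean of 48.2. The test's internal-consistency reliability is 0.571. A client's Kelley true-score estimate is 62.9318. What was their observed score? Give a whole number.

T̂ = ρX + (1 − ρ)μ  ⇒  X = (T̂ − (1 − ρ)μ) / ρ
X = (62.9318 − 0.429 × 48.2) / 0.571 = (62.9318 − 20.6778) / 0.571 = 42.2540 / 0.571 = 74.00

74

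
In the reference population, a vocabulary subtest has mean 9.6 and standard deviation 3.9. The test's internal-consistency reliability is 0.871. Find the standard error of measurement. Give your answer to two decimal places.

SEM = SD · √(1 − ρ) = 3.9 × √0.129 = 3.9 × 0.3592 = 1.401

1.40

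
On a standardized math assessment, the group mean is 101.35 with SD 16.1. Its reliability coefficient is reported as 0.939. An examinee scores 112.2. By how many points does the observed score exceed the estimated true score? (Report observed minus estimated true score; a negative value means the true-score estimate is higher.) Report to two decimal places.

T̂ = 0.939(112.2) + 0.061(101.35) = 105.3558 + 6.18235 = 111.5382 → 111.538
X − T̂ = 112.2 − 111.538 = 0.662 → 0.66

0.66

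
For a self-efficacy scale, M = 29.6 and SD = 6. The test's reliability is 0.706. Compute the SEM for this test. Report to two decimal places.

SEM = SD · √(1 − ρ) = 6 × √0.294 = 6 × 0.5422 = 3.253

3.25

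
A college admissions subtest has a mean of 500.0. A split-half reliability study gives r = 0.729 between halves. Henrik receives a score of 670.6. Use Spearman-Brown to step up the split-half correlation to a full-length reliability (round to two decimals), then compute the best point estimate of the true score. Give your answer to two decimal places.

Spearman-Brown: ρ = 2r/(1 + r) = 2(0.729)/(1 + 0.729) = 1.4580/1.729 = 0.8433 → 0.84
Weight the observed score by reliability and the mean by (1 − reliability): T̂ = 0.84·670.6 + 0.16·500.0 = 563.304 + 80.000 = 643.304.

643.30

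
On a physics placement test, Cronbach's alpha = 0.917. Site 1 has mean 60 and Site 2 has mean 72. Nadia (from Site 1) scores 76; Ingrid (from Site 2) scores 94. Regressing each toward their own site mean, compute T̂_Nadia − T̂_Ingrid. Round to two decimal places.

-17.50

T̂_Nadia = 0.917(76) + 0.083(60) = 74.6720
T̂_Ingrid = 0.917(94) + 0.083(72) = 92.1740
Difference = 74.6720 − 92.1740 = -17.5020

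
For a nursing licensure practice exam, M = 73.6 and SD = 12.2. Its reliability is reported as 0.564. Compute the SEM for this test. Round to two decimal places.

8.06

SEM = SD · √(1 − ρ) = 12.2 × √0.436 = 12.2 × 0.6603 = 8.056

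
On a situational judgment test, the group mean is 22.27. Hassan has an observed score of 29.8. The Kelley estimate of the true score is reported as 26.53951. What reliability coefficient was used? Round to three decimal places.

0.567

T̂ = ρX + (1 − ρ)μ  ⇒  T̂ − μ = ρ(X − μ)
ρ = (T̂ − μ)/(X − μ) = (26.53951 − 22.27) / (29.8 − 22.27) = 4.26951 / 7.53 = 0.56700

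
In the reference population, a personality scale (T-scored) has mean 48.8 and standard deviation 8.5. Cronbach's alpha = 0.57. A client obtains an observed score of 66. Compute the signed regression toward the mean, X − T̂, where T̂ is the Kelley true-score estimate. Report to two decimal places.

7.40

T̂ = 0.57(66) + 0.43(48.8) = 37.62 + 20.984 = 58.6040 → 58.604
X − T̂ = 66 − 58.604 = 7.396 → 7.40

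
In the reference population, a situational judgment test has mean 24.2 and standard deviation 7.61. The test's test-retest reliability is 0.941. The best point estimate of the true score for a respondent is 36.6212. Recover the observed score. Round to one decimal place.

T̂ = ρX + (1 − ρ)μ  ⇒  X = (T̂ − (1 − ρ)μ) / ρ
X = (36.6212 − 0.059 × 24.2) / 0.941 = (36.6212 − 1.4278) / 0.941 = 35.1934 / 0.941 = 37.400

37.4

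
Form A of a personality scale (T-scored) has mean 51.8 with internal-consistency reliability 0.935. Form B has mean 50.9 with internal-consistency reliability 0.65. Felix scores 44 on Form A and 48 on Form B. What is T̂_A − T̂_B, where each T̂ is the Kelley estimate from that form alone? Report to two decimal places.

-4.51

T̂_A = 0.935(44) + 0.065(51.8) = 44.5070
T̂_B = 0.65(48) + 0.35(50.9) = 49.0150
T̂_A − T̂_B = -4.5080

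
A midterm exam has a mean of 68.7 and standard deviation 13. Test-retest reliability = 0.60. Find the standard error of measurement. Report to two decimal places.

SEM = SD · √(1 − ρ) = 13 × √0.40 = 13 × 0.6325 = 8.222

8.22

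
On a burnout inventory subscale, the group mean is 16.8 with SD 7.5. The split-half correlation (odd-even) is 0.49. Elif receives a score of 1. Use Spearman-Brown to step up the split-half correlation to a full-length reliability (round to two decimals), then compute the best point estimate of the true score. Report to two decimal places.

6.37

Spearman-Brown: ρ = 2r/(1 + r) = 2(0.49)/(1 + 0.49) = 0.980/1.49 = 0.6577 → 0.66
T̂ = 0.66(1) + 0.34(16.8) = 0.66 + 5.712 = 6.372 → 6.37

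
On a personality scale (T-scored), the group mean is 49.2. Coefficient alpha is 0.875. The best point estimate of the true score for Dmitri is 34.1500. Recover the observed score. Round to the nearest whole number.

32

T̂ = ρX + (1 − ρ)μ  ⇒  X = (T̂ − (1 − ρ)μ) / ρ
X = (34.1500 − 0.125 × 49.2) / 0.875 = (34.1500 − 6.1500) / 0.875 = 28.0000 / 0.875 = 32.00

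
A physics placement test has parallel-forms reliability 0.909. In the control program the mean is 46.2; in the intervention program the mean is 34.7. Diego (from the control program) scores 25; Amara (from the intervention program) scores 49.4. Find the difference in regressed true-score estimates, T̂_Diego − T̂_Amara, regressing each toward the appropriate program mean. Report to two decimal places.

-21.13

T̂_Diego = 0.909(25) + 0.091(46.2) = 26.9292
T̂_Amara = 0.909(49.4) + 0.091(34.7) = 48.0623
Difference = 26.9292 − 48.0623 = -21.1331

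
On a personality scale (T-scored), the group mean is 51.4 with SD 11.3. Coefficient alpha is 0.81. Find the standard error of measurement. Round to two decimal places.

4.93

SEM = SD · √(1 − ρ) = 11.3 × √0.19 = 11.3 × 0.4359 = 4.926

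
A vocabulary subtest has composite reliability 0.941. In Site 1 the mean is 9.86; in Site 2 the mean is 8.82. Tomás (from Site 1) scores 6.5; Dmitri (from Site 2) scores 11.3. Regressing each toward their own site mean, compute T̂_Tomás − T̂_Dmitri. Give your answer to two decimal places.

T̂_Tomás = 0.941(6.5) + 0.059(9.86) = 6.6982
T̂_Dmitri = 0.941(11.3) + 0.059(8.82) = 11.1537
Difference = 6.6982 − 11.1537 = -4.4554

-4.46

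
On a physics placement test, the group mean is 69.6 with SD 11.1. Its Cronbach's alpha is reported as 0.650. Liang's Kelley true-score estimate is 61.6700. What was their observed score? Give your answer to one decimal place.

57.4

T̂ = ρX + (1 − ρ)μ  ⇒  X = (T̂ − (1 − ρ)μ) / ρ
X = (61.6700 − 0.350 × 69.6) / 0.650 = (61.6700 − 24.3600) / 0.650 = 37.3100 / 0.650 = 57.400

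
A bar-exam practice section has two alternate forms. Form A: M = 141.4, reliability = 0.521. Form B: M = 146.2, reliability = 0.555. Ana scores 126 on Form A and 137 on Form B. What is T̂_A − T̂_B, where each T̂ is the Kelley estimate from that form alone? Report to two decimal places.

T̂_A = 0.521(126) + 0.479(141.4) = 133.3766
T̂_B = 0.555(137) + 0.445(146.2) = 141.0940
T̂_A − T̂_B = -7.7174

-7.72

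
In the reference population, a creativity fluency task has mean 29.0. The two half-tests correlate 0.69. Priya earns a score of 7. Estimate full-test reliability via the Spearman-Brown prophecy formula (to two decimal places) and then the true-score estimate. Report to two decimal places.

10.96

Spearman-Brown: ρ = 2r/(1 + r) = 2(0.69)/(1 + 0.69) = 1.380/1.69 = 0.8166 → 0.82
T̂ = 0.82(7) + 0.18(29.0) = 5.74 + 5.220 = 10.960 → 10.96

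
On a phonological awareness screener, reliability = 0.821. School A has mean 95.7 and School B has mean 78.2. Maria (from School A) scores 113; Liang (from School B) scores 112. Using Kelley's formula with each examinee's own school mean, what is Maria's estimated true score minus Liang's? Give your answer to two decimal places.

3.95

T̂_Maria = 0.821(113) + 0.179(95.7) = 109.9033
T̂_Liang = 0.821(112) + 0.179(78.2) = 105.9498
Difference = 109.9033 − 105.9498 = 3.9535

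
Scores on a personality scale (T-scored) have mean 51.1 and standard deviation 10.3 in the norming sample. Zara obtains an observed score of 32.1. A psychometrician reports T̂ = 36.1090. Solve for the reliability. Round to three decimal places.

T̂ = ρX + (1 − ρ)μ  ⇒  T̂ − μ = ρ(X − μ)
ρ = (T̂ − μ)/(X − μ) = (36.1090 − 51.1) / (32.1 − 51.1) = -14.9910 / -19.0 = 0.78900

0.789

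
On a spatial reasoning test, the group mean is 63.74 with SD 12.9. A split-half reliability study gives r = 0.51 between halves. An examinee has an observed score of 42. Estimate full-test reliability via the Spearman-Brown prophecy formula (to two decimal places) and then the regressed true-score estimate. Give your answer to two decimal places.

Spearman-Brown: ρ = 2r/(1 + r) = 2(0.51)/(1 + 0.51) = 1.020/1.51 = 0.6755 → 0.68
T̂ = ρX + (1 − ρ)μ
  = 0.68 × 42 + 0.32 × 63.74
  = 28.56 + 20.3968
  = 48.957
  ≈ 48.96

48.96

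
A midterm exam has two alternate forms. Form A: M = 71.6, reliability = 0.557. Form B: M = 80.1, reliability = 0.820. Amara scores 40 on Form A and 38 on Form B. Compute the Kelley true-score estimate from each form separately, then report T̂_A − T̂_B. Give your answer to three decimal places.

T̂_A = 0.557(40) + 0.443(71.6) = 53.99880
T̂_B = 0.820(38) + 0.180(80.1) = 45.57800
T̂_A − T̂_B = 8.42080

8.421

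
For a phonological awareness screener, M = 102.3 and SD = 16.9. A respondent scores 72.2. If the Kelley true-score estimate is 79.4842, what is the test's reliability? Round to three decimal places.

0.758

T̂ = ρX + (1 − ρ)μ  ⇒  T̂ − μ = ρ(X − μ)
ρ = (T̂ − μ)/(X − μ) = (79.4842 − 102.3) / (72.2 − 102.3) = -22.8158 / -30.1 = 0.75800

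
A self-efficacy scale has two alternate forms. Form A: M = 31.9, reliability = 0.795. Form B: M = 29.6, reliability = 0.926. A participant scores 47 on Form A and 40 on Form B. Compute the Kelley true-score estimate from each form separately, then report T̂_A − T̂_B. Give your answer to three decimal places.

4.674

T̂_A = 0.795(47) + 0.205(31.9) = 43.90450
T̂_B = 0.926(40) + 0.074(29.6) = 39.23040
T̂_A − T̂_B = 4.67410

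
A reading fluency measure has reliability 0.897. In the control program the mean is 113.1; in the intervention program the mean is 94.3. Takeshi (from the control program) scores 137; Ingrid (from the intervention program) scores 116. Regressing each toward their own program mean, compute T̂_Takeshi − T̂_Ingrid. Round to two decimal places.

T̂_Takeshi = 0.897(137) + 0.103(113.1) = 134.5383
T̂_Ingrid = 0.897(116) + 0.103(94.3) = 113.7649
Difference = 134.5383 − 113.7649 = 20.7734

20.77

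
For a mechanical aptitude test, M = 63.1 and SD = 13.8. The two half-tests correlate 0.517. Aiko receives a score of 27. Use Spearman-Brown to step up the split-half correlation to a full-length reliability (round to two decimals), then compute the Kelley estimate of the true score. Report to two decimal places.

38.55

Spearman-Brown: ρ = 2r/(1 + r) = 2(0.517)/(1 + 0.517) = 1.0340/1.517 = 0.6816 → 0.68
Weight the observed score by reliability and the mean by (1 − reliability): T̂ = 0.68·27 + 0.32·63.1 = 18.36 + 20.192 = 38.552.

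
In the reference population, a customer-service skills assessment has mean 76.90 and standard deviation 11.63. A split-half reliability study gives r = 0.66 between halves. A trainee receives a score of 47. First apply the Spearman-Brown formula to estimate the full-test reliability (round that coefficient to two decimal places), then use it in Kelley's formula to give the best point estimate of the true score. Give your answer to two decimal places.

Spearman-Brown: ρ = 2r/(1 + r) = 2(0.66)/(1 + 0.66) = 1.320/1.66 = 0.7952 → 0.80
T̂ = 0.80(47) + 0.20(76.90) = 37.60 + 15.3800 = 52.980 → 52.98

52.98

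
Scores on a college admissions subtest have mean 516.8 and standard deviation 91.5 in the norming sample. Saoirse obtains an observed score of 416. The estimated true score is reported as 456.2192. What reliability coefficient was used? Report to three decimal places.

0.601

T̂ = ρX + (1 − ρ)μ  ⇒  T̂ − μ = ρ(X − μ)
ρ = (T̂ − μ)/(X − μ) = (456.2192 − 516.8) / (416 − 516.8) = -60.5808 / -100.8 = 0.60100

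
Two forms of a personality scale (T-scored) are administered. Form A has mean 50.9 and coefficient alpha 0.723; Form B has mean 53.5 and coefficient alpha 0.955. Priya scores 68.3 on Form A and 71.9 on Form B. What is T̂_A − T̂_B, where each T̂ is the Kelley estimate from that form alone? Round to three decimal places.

T̂_A = 0.723(68.3) + 0.277(50.9) = 63.48020
T̂_B = 0.955(71.9) + 0.045(53.5) = 71.07200
T̂_A − T̂_B = -7.59180

-7.592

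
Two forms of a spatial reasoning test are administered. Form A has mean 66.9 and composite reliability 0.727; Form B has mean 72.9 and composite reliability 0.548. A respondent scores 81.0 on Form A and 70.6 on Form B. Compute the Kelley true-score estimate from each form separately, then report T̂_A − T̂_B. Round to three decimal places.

T̂_A = 0.727(81.0) + 0.273(66.9) = 77.15070
T̂_B = 0.548(70.6) + 0.452(72.9) = 71.63960
T̂_A − T̂_B = 5.51110

5.511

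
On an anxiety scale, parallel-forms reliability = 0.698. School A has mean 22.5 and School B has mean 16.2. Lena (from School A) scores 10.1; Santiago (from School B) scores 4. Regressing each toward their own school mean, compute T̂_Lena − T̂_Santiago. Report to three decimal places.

T̂_Lena = 0.698(10.1) + 0.302(22.5) = 13.84480
T̂_Santiago = 0.698(4) + 0.302(16.2) = 7.68440
Difference = 13.84480 − 7.68440 = 6.16040

6.160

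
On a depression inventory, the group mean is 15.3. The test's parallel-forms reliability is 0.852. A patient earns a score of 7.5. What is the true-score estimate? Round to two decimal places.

Kelley's formula gives T̂ = 0.852·7.5 + 0.148·15.3 = 6.3900 + 2.2644 = 8.654.

8.65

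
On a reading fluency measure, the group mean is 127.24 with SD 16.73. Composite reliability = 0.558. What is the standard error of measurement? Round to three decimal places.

SEM = SD · √(1 − ρ) = 16.73 × √0.442 = 16.73 × 0.6648 = 11.1226

11.123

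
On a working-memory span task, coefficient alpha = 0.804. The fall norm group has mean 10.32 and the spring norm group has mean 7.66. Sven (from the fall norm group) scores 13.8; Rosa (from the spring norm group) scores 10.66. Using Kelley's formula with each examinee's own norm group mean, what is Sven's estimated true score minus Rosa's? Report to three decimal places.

3.046

T̂_Sven = 0.804(13.8) + 0.196(10.32) = 13.11792
T̂_Rosa = 0.804(10.66) + 0.196(7.66) = 10.07200
Difference = 13.11792 − 10.07200 = 3.04592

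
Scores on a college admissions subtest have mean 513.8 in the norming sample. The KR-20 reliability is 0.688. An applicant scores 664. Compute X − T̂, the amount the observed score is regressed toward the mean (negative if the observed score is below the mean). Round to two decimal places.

T̂ = 0.688(664) + 0.312(513.8) = 456.832 + 160.3056 = 617.1376 → 617.138
X − T̂ = 664 − 617.138 = 46.862 → 46.86

46.86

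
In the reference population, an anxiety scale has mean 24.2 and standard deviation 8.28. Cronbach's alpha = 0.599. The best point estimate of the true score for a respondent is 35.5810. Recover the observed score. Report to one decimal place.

T̂ = ρX + (1 − ρ)μ  ⇒  X = (T̂ − (1 − ρ)μ) / ρ
X = (35.5810 − 0.401 × 24.2) / 0.599 = (35.5810 − 9.7042) / 0.599 = 25.8768 / 0.599 = 43.200

43.2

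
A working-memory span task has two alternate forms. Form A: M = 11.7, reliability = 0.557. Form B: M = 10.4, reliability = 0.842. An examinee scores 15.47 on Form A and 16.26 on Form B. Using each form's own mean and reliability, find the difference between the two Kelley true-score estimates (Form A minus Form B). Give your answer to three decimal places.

-1.534

T̂_A = 0.557(15.47) + 0.443(11.7) = 13.79989
T̂_B = 0.842(16.26) + 0.158(10.4) = 15.33412
T̂_A − T̂_B = -1.53423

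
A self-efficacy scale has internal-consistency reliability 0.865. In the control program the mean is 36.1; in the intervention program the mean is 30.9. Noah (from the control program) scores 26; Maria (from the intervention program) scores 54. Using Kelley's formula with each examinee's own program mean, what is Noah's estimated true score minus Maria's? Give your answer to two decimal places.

T̂_Noah = 0.865(26) + 0.135(36.1) = 27.3635
T̂_Maria = 0.865(54) + 0.135(30.9) = 50.8815
Difference = 27.3635 − 50.8815 = -23.5180

-23.52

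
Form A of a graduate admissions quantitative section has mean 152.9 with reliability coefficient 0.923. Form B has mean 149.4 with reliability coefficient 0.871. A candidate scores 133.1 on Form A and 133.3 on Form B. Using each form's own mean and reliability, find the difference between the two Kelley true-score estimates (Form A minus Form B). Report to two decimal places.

-0.75

T̂_A = 0.923(133.1) + 0.077(152.9) = 134.6246
T̂_B = 0.871(133.3) + 0.129(149.4) = 135.3769
T̂_A − T̂_B = -0.7523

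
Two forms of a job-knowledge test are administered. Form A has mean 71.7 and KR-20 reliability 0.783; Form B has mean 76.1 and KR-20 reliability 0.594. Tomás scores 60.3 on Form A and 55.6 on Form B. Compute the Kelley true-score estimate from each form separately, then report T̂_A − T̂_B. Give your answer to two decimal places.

T̂_A = 0.783(60.3) + 0.217(71.7) = 62.7738
T̂_B = 0.594(55.6) + 0.406(76.1) = 63.9230
T̂_A − T̂_B = -1.1492

-1.15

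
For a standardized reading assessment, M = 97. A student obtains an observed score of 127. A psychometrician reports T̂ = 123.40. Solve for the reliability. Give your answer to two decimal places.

T̂ = ρX + (1 − ρ)μ  ⇒  T̂ − μ = ρ(X − μ)
ρ = (T̂ − μ)/(X − μ) = (123.40 − 97) / (127 − 97) = 26.40 / 30.0 = 0.8800

0.88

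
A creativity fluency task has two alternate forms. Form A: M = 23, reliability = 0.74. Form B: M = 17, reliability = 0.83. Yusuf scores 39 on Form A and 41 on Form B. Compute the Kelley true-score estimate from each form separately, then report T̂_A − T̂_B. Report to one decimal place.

T̂_A = 0.74(39) + 0.26(23) = 34.840
T̂_B = 0.83(41) + 0.17(17) = 36.920
T̂_A − T̂_B = -2.080

-2.1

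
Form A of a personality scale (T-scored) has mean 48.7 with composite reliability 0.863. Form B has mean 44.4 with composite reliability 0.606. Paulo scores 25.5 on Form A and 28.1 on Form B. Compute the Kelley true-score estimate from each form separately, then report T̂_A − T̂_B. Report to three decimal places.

T̂_A = 0.863(25.5) + 0.137(48.7) = 28.67840
T̂_B = 0.606(28.1) + 0.394(44.4) = 34.52220
T̂_A − T̂_B = -5.84380

-5.844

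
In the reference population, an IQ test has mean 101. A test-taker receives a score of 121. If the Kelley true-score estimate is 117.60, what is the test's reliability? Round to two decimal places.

0.83

T̂ = ρX + (1 − ρ)μ  ⇒  T̂ − μ = ρ(X − μ)
ρ = (T̂ − μ)/(X − μ) = (117.60 − 101) / (121 − 101) = 16.60 / 20.0 = 0.8300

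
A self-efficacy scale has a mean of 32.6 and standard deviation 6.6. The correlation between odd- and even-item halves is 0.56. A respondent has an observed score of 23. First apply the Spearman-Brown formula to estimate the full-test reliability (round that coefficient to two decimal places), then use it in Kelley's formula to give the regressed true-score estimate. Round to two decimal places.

25.69

Spearman-Brown: ρ = 2r/(1 + r) = 2(0.56)/(1 + 0.56) = 1.120/1.56 = 0.7179 → 0.72
T̂ = 0.72(23) + 0.28(32.6) = 16.56 + 9.128 = 25.688 → 25.69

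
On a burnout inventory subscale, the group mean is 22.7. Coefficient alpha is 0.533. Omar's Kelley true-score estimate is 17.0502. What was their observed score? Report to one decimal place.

12.1

T̂ = ρX + (1 − ρ)μ  ⇒  X = (T̂ − (1 − ρ)μ) / ρ
X = (17.0502 − 0.467 × 22.7) / 0.533 = (17.0502 − 10.6009) / 0.533 = 6.4493 / 0.533 = 12.100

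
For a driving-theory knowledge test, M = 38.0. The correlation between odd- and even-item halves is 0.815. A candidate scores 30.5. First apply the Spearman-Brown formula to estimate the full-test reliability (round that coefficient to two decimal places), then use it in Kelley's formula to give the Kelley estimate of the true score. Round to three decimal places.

Spearman-Brown: ρ = 2r/(1 + r) = 2(0.815)/(1 + 0.815) = 1.6300/1.815 = 0.8981 → 0.90
T̂ = ρX + (1 − ρ)μ
  = 0.90 × 30.5 + 0.10 × 38.0
  = 27.450 + 3.800
  = 31.2500
  ≈ 31.250

31.250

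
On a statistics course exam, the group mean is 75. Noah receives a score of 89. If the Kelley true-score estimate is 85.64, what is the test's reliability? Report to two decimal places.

0.76

T̂ = ρX + (1 − ρ)μ  ⇒  T̂ − μ = ρ(X − μ)
ρ = (T̂ − μ)/(X − μ) = (85.64 − 75) / (89 − 75) = 10.64 / 14.0 = 0.7600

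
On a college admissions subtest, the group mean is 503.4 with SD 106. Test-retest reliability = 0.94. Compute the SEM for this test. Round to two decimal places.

SEM = SD · √(1 − ρ) = 106 × √0.06 = 106 × 0.2449 = 25.965

25.96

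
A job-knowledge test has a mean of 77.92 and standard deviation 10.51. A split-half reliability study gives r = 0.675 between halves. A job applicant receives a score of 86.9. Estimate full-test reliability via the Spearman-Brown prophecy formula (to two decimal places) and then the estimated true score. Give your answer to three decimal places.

Spearman-Brown: ρ = 2r/(1 + r) = 2(0.675)/(1 + 0.675) = 1.3500/1.675 = 0.8060 → 0.81
T̂ = ρX + (1 − ρ)μ
  = 0.81 × 86.9 + 0.19 × 77.92
  = 70.389 + 14.8048
  = 85.1938
  ≈ 85.194

85.194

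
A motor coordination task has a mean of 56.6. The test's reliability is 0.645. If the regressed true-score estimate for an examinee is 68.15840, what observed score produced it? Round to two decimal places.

T̂ = ρX + (1 − ρ)μ  ⇒  X = (T̂ − (1 − ρ)μ) / ρ
X = (68.15840 − 0.355 × 56.6) / 0.645 = (68.15840 − 20.0930) / 0.645 = 48.06540 / 0.645 = 74.5200

74.52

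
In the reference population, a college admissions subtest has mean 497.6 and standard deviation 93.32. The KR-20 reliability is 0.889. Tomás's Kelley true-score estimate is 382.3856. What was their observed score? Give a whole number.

368

T̂ = ρX + (1 − ρ)μ  ⇒  X = (T̂ − (1 − ρ)μ) / ρ
X = (382.3856 − 0.111 × 497.6) / 0.889 = (382.3856 − 55.2336) / 0.889 = 327.1520 / 0.889 = 368.00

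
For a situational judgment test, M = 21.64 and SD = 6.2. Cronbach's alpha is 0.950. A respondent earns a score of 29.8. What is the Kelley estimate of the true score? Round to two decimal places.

Kelley's formula gives T̂ = 0.950·29.8 + 0.050·21.64 = 28.3100 + 1.08200 = 29.392.

29.39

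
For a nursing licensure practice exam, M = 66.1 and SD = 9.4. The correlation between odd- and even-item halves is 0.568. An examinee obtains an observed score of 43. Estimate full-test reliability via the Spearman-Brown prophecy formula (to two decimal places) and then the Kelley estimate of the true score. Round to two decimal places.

Spearman-Brown: ρ = 2r/(1 + r) = 2(0.568)/(1 + 0.568) = 1.1360/1.568 = 0.7245 → 0.72
Regress the observed score toward the mean by the unreliability: T̂ = 0.72·43 + 0.28·66.1 = 30.96 + 18.508 = 49.468.

49.47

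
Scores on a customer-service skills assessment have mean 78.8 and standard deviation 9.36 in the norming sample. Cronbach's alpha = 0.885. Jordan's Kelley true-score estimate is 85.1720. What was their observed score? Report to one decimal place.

86.0

T̂ = ρX + (1 − ρ)μ  ⇒  X = (T̂ − (1 − ρ)μ) / ρ
X = (85.1720 − 0.115 × 78.8) / 0.885 = (85.1720 − 9.0620) / 0.885 = 76.1100 / 0.885 = 86.000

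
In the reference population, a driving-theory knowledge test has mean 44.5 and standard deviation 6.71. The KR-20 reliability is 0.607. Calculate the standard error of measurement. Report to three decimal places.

4.206

SEM = SD · √(1 − ρ) = 6.71 × √0.393 = 6.71 × 0.6269 = 4.2065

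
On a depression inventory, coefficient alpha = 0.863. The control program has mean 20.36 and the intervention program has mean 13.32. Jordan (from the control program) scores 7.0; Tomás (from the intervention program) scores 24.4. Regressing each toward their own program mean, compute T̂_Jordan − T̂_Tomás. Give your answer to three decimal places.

-14.052

T̂_Jordan = 0.863(7.0) + 0.137(20.36) = 8.83032
T̂_Tomás = 0.863(24.4) + 0.137(13.32) = 22.88204
Difference = 8.83032 − 22.88204 = -14.05172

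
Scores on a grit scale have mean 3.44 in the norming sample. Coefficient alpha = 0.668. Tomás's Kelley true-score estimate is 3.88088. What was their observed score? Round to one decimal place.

4.1

T̂ = ρX + (1 − ρ)μ  ⇒  X = (T̂ − (1 − ρ)μ) / ρ
X = (3.88088 − 0.332 × 3.44) / 0.668 = (3.88088 − 1.14208) / 0.668 = 2.73880 / 0.668 = 4.100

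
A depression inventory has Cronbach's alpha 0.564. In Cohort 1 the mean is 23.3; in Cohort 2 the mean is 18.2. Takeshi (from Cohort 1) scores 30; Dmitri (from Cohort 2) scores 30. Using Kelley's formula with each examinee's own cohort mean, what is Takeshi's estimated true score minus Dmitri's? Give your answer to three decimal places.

2.224

T̂_Takeshi = 0.564(30) + 0.436(23.3) = 27.07880
T̂_Dmitri = 0.564(30) + 0.436(18.2) = 24.85520
Difference = 27.07880 − 24.85520 = 2.22360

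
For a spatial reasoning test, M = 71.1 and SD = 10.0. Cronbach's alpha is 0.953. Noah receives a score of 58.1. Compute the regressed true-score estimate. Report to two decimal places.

T̂ = 0.953(58.1) + 0.047(71.1) = 55.3693 + 3.3417 = 58.711 → 58.71

58.71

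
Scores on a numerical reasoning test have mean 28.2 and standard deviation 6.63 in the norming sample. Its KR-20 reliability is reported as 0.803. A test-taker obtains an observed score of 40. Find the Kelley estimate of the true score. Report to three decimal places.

37.675

T̂ = 0.803(40) + 0.197(28.2) = 32.120 + 5.5554 = 37.6754 → 37.675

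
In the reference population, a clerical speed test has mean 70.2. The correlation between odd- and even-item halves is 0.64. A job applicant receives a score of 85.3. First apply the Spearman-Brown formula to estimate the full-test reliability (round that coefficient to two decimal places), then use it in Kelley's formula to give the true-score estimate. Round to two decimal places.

81.98

Spearman-Brown: ρ = 2r/(1 + r) = 2(0.64)/(1 + 0.64) = 1.280/1.64 = 0.7805 → 0.78
T̂ = ρX + (1 − ρ)μ
  = 0.78 × 85.3 + 0.22 × 70.2
  = 66.534 + 15.444
  = 81.978
  ≈ 81.98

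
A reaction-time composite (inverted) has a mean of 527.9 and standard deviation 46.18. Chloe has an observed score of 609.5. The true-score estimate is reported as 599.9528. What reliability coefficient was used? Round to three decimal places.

T̂ = ρX + (1 − ρ)μ  ⇒  T̂ − μ = ρ(X − μ)
ρ = (T̂ − μ)/(X − μ) = (599.9528 − 527.9) / (609.5 − 527.9) = 72.0528 / 81.6 = 0.88300

0.883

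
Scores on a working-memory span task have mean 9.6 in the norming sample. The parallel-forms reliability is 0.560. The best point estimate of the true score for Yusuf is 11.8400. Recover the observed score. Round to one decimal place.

13.6

T̂ = ρX + (1 − ρ)μ  ⇒  X = (T̂ − (1 − ρ)μ) / ρ
X = (11.8400 − 0.440 × 9.6) / 0.560 = (11.8400 − 4.2240) / 0.560 = 7.6160 / 0.560 = 13.600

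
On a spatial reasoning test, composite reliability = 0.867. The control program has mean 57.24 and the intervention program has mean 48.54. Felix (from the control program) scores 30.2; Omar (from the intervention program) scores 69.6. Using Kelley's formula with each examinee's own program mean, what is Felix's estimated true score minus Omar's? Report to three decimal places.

T̂_Felix = 0.867(30.2) + 0.133(57.24) = 33.79632
T̂_Omar = 0.867(69.6) + 0.133(48.54) = 66.79902
Difference = 33.79632 − 66.79902 = -33.00270

-33.003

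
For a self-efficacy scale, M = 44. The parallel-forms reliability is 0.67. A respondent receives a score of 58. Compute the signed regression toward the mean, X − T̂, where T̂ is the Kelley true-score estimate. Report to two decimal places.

T̂ = ρX + (1 − ρ)μ
  = 0.67 × 58 + 0.33 × 44
  = 38.86 + 14.52
  = 53.3800
  ≈ 53.380
X − T̂ = 58 − 53.380 = 4.620 → 4.62

4.62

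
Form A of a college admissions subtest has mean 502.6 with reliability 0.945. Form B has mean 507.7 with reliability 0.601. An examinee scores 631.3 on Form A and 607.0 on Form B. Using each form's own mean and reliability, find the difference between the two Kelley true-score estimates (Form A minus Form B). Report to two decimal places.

T̂_A = 0.945(631.3) + 0.055(502.6) = 624.2215
T̂_B = 0.601(607.0) + 0.399(507.7) = 567.3793
T̂_A − T̂_B = 56.8422

56.84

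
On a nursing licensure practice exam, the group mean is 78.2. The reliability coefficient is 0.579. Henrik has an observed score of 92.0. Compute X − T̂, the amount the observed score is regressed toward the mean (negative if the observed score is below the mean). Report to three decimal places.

5.810

T̂ = 0.579(92.0) + 0.421(78.2) = 53.2680 + 32.9222 = 86.19020 → 86.1902
X − T̂ = 92.0 − 86.1902 = 5.8098 → 5.810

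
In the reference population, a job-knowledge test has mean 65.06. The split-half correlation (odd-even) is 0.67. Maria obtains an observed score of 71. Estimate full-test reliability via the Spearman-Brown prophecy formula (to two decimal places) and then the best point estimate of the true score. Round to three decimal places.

Spearman-Brown: ρ = 2r/(1 + r) = 2(0.67)/(1 + 0.67) = 1.340/1.67 = 0.8024 → 0.80
T̂ = ρX + (1 − ρ)μ
  = 0.80 × 71 + 0.20 × 65.06
  = 56.80 + 13.0120
  = 69.8120
  ≈ 69.812

69.812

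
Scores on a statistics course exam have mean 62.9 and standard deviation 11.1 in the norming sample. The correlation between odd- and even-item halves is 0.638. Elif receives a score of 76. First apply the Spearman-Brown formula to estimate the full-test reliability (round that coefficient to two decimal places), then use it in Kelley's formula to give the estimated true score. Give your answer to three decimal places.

73.118

Spearman-Brown: ρ = 2r/(1 + r) = 2(0.638)/(1 + 0.638) = 1.2760/1.638 = 0.7790 → 0.78
T̂ = 0.78(76) + 0.22(62.9) = 59.28 + 13.838 = 73.1180 → 73.118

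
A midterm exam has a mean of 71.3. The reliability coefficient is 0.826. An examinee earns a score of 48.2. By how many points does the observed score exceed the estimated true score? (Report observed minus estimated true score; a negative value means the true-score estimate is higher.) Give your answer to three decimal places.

Kelley's formula gives T̂ = 0.826·48.2 + 0.174·71.3 = 39.8132 + 12.4062 = 52.21940.
X − T̂ = 48.2 − 52.2194 = -4.0194 → -4.019

-4.019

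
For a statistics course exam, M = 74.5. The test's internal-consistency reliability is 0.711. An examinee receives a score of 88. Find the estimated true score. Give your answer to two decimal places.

84.10

T̂ = 0.711(88) + 0.289(74.5) = 62.568 + 21.5305 = 84.099 → 84.10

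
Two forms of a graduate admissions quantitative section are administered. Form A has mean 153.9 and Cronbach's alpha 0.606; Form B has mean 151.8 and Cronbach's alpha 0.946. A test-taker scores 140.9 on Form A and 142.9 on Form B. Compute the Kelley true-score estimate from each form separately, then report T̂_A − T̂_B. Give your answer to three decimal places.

T̂_A = 0.606(140.9) + 0.394(153.9) = 146.02200
T̂_B = 0.946(142.9) + 0.054(151.8) = 143.38060
T̂_A − T̂_B = 2.64140

2.641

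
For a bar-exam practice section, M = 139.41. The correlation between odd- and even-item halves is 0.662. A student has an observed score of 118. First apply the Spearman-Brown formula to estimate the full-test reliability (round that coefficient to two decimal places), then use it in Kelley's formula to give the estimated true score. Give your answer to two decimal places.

Spearman-Brown: ρ = 2r/(1 + r) = 2(0.662)/(1 + 0.662) = 1.3240/1.662 = 0.7966 → 0.80
Weight the observed score by reliability and the mean by (1 − reliability): T̂ = 0.80·118 + 0.20·139.41 = 94.40 + 27.8820 = 122.282.

122.28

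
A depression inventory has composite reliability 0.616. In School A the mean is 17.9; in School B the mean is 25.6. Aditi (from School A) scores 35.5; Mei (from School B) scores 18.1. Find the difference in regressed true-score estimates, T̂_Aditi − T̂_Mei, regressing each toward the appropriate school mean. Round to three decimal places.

7.762

T̂_Aditi = 0.616(35.5) + 0.384(17.9) = 28.74160
T̂_Mei = 0.616(18.1) + 0.384(25.6) = 20.98000
Difference = 28.74160 − 20.98000 = 7.76160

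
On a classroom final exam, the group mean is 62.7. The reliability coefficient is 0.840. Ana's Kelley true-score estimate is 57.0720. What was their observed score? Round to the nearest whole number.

56

T̂ = ρX + (1 − ρ)μ  ⇒  X = (T̂ − (1 − ρ)μ) / ρ
X = (57.0720 − 0.160 × 62.7) / 0.840 = (57.0720 − 10.0320) / 0.840 = 47.0400 / 0.840 = 56.00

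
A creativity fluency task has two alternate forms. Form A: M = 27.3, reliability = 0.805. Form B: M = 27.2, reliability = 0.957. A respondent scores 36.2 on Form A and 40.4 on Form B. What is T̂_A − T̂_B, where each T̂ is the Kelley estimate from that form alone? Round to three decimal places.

T̂_A = 0.805(36.2) + 0.195(27.3) = 34.46450
T̂_B = 0.957(40.4) + 0.043(27.2) = 39.83240
T̂_A − T̂_B = -5.36790

-5.368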